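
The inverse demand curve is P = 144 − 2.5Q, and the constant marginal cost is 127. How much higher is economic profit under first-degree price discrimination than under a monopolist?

π rises by 28.9

Monopoly sets MR = MC: 144 − 5Q = 127 ⇒ Q = 3.4, P = 144 − 2.5·3.4 = 135.5.
Profit = (135.5 − 127)·3.4 = 28.9.
A perfectly discriminating monopolist sells every unit with P(Q) ≥ MC(Q), so output equals the competitive quantity Q = 6.8. Each buyer pays their reservation price, so CS = 0 and the firm captures all surplus.
PS equals the full surplus area, 57.8. Profit = 57.8 = 57.8.
Change in economic profit: 57.8 − 28.9 = 28.9.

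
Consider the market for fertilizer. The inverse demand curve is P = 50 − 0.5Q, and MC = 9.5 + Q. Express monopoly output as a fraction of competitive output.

Q_m/Q_c = 0.75

The monopolist equates marginal revenue to marginal cost: 50 − Q = 9.5 + Q, so Q = 20.25. From demand, P = 39.875.
Competitive equilibrium sets price equal to marginal cost: 50 − 0.5Q = 9.5 + Q, so Q = 27 and P = 36.5.
Ratio Q_m/Q_c = 20.25/27 = 0.75.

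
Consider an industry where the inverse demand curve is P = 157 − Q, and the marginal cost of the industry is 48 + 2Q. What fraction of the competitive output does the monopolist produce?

A monopolist chooses Q where MR = MC. MR = 157 − 2Q; setting this equal to 48 + 2Q gives Q = 27.25 and P = 129.75.
Competitive equilibrium sets price equal to marginal cost: 157 − Q = 48 + 2Q, so Q = 109/3 and P = 362/3.
Ratio Q_m/Q_c = 27.25/(109/3) = 0.75.

Q_m/Q_c = 0.75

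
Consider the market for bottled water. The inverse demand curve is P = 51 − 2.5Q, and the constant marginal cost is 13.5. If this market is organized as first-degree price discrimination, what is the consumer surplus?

A perfectly discriminating monopolist sells every unit with P(Q) ≥ MC(Q), so output equals the competitive quantity Q = 15. Each buyer pays their reservation price, so CS = 0 and the firm captures all surplus.
CS = 0.

CS = 0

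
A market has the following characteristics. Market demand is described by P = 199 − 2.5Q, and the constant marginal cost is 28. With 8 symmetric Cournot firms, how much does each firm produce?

q_i = 7.6

With 8 symmetric Cournot firms, each firm's FOC gives 199 − 22.5q = 28, so q = 7.6, Q = 8·7.6 = 60.8, and P = 47.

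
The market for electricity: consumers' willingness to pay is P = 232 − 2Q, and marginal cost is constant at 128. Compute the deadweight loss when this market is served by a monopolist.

Under competition P = MC = 128, so Q = (232 − 128)/2 = 52.
The monopolist equates marginal revenue to marginal cost: 232 − 4Q = 128, so Q = 26. From demand, P = 180.
DWL is the triangle between Q = 26 and Q = 52: ½·(52 − 26)·(180 − 128) = 676.

DWL = 676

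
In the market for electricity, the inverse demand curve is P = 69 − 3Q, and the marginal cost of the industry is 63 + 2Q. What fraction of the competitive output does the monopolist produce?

Q_m/Q_c = 0.625

A monopolist chooses Q where MR = MC. MR = 69 − 6Q; setting this equal to 63 + 2Q gives Q = 0.75 and P = 66.75.
Competitive equilibrium sets price equal to marginal cost: 69 − 3Q = 63 + 2Q, so Q = 1.2 and P = 65.4.
Ratio Q_m/Q_c = 0.75/1.2 = 0.625.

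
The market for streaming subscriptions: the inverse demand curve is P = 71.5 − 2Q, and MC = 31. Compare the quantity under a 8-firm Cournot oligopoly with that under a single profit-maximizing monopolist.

Cournot: Q = 18; Monopoly: Q = 10.125

With 8 symmetric Cournot firms, each firm's FOC gives 71.5 − 18q = 31, so q = 2.25, Q = 8·2.25 = 18, and P = 35.5.
Monopoly sets MR = MC: 71.5 − 4Q = 31 ⇒ Q = 10.125, P = 71.5 − 2·10.125 = 51.25.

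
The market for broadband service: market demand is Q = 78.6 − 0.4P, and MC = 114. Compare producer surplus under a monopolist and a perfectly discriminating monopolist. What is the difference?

PS rises by 680.625

Inverting demand: P = 196.5 − 2.5Q.
The monopolist equates marginal revenue to marginal cost: 196.5 − 5Q = 114, so Q = 16.5. From demand, P = 155.25.
PS = (155.25 − 114)·16.5 = 680.625.
Under first-degree price discrimination the firm charges each unit its demand price and produces up to where P = MC, i.e. Q = 33. Consumer surplus is zero; producer surplus equals total surplus.
PS = ½·(196.5 − 114)·33 = 1361.25.
Change in producer surplus: 1361.25 − 680.625 = 680.625.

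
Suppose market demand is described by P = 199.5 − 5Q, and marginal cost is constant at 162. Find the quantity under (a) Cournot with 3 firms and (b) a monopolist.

Cournot: Q = 5.625; Monopoly: Q = 3.75

Cournot with 3 identical firms: the symmetric best-response condition is 199.5 − 20q = 162. Each firm produces q = 1.875, total output Q = 5.625, price P = 171.375.
A monopolist chooses Q where MR = MC. MR = 199.5 − 10Q; setting this equal to 162 gives Q = 3.75 and P = 180.75.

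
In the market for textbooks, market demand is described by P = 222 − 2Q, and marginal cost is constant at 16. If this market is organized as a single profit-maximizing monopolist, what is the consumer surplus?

CS = 2652.25

The monopolist equates marginal revenue to marginal cost: 222 − 4Q = 16, so Q = 51.5. From demand, P = 119.
CS = ½·(222 − 119)·51.5 = 2652.25.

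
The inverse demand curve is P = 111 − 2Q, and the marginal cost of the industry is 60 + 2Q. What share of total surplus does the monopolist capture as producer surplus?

PS/TS = 0.75

Monopoly sets MR = MC: 111 − 4Q = 60 + 2Q ⇒ Q = 8.5, P = 111 − 2·8.5 = 94.
CS = ½·(111 − 94)·8.5 = 72.25.
PS = P·Q − VC(Q) = 94·8.5 − (60·8.5 + ½·2·8.5²) = 216.75.
Share captured = PS/TS = 216.75/289 = 0.75.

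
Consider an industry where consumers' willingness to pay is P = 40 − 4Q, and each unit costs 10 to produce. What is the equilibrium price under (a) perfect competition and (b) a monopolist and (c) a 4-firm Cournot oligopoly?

Under competition P = MC = 10, so Q = (40 − 10)/4 = 7.5.
A monopolist chooses Q where MR = MC. MR = 40 − 8Q; setting this equal to 10 gives Q = 3.75 and P = 25.
Cournot with 4 identical firms: the symmetric best-response condition is 40 − 20q = 10. Each firm produces q = 1.5, total output Q = 6, price P = 16.

Competition: P = 10; Monopoly: P = 25; Cournot: P = 16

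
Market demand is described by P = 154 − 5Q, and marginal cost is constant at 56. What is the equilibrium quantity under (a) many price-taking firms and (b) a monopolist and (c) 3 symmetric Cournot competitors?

Under competition P = MC = 56, so Q = (154 − 56)/5 = 19.6.
The monopolist equates marginal revenue to marginal cost: 154 − 10Q = 56, so Q = 9.8. From demand, P = 105.
In a 3-firm Cournot equilibrium, symmetry and the first-order condition give q = (154 − 56)/(20) = 4.9. So Q = 14.7 and P = 80.5.

Competition: Q = 19.6; Monopoly: Q = 9.8; Cournot: Q = 14.7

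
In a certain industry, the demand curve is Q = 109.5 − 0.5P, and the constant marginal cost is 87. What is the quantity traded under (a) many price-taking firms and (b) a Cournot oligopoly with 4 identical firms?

Competition: Q = 66; Cournot: Q = 52.8

Inverting demand: P = 219 − 2Q.
Competitive firms price at marginal cost: P = 87, giving Q = 66.
Cournot with 4 identical firms: the symmetric best-response condition is 219 − 10q = 87. Each firm produces q = 13.2, total output Q = 52.8, price P = 113.4.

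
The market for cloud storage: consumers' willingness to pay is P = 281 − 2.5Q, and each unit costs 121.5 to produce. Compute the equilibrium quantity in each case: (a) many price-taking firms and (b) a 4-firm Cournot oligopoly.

Competition: Q = 63.8; Cournot: Q = 51.04

Perfect competition: P = MC = 121.5, so 281 − 2.5Q = 121.5 and Q = 63.8.
In a 4-firm Cournot equilibrium, symmetry and the first-order condition give q = (281 − 121.5)/(12.5) = 12.76. So Q = 51.04 and P = 153.4.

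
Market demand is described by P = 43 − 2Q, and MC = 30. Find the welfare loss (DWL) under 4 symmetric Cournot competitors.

Competitive firms price at marginal cost: P = 30, giving Q = 6.5.
In a 4-firm Cournot equilibrium, symmetry and the first-order condition give q = (43 − 30)/(10) = 1.3. So Q = 5.2 and P = 32.6.
DWL is the triangle between Q = 5.2 and Q = 6.5: ½·(6.5 − 5.2)·(32.6 − 30) = 1.69.

DWL = 1.69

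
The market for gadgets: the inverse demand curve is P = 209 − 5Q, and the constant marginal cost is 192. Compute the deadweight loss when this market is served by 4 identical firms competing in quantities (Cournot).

DWL = 1.156

Under competition P = MC = 192, so Q = (209 − 192)/5 = 3.4.
With 4 symmetric Cournot firms, each firm's FOC gives 209 − 25q = 192, so q = 0.68, Q = 4·0.68 = 2.72, and P = 195.4.
DWL is the triangle between Q = 2.72 and Q = 3.4: ½·(3.4 − 2.72)·(195.4 − 192) = 1.156.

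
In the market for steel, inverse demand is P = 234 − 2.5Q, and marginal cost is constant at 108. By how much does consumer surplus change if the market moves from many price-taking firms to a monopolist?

Perfect competition: P = MC = 108, so 234 − 2.5Q = 108 and Q = 50.4.
CS = ½·(234 − 108)·50.4 = 3175.2.
The monopolist equates marginal revenue to marginal cost: 234 − 5Q = 108, so Q = 25.2. From demand, P = 171.
CS = ½·(234 − 171)·25.2 = 793.8.
Change in consumer surplus: 793.8 − 3175.2 = −2381.4.

Consumer surplus falls by 2381.4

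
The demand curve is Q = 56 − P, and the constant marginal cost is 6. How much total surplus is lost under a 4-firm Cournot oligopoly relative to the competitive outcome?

DWL = 50

Inverting demand: P = 56 − Q.
Under competition P = MC = 6, so Q = (56 − 6)/1 = 50.
In a 4-firm Cournot equilibrium, symmetry and the first-order condition give q = (56 − 6)/(5) = 10. So Q = 40 and P = 16.
DWL is the triangle between Q = 40 and Q = 50: ½·(50 − 40)·(16 − 6) = 50.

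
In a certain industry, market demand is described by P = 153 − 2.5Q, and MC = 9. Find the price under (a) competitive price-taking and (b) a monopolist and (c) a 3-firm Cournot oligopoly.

Competition: P = 9; Monopoly: P = 81; Cournot: P = 45

Under competition P = MC = 9, so Q = (153 − 9)/2.5 = 57.6.
The monopolist equates marginal revenue to marginal cost: 153 − 5Q = 9, so Q = 28.8. From demand, P = 81.
With 3 symmetric Cournot firms, each firm's FOC gives 153 − 10q = 9, so q = 14.4, Q = 3·14.4 = 43.2, and P = 45.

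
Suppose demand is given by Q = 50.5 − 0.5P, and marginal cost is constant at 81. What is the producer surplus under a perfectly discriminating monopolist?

PS = 100

Inverting demand: P = 101 − 2Q.
A perfectly discriminating monopolist sells every unit with P(Q) ≥ MC(Q), so output equals the competitive quantity Q = 10. Each buyer pays their reservation price, so CS = 0 and the firm captures all surplus.
PS = ½·(101 − 81)·10 = 100.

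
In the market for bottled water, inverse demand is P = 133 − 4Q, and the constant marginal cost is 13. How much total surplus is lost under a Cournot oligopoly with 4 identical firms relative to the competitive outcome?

Perfect competition: P = MC = 13, so 133 − 4Q = 13 and Q = 30.
With 4 symmetric Cournot firms, each firm's FOC gives 133 − 20q = 13, so q = 6, Q = 4·6 = 24, and P = 37.
DWL is the triangle between Q = 24 and Q = 30: ½·(30 − 24)·(37 − 13) = 72.

DWL = 72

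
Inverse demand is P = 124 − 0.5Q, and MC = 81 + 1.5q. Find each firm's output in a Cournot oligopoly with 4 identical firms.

q_i = 10.75

With 4 symmetric Cournot firms, each firm's FOC gives 124 − 2.5q = 81 + 1.5q, so q = 10.75, Q = 4·10.75 = 43, and P = 102.5.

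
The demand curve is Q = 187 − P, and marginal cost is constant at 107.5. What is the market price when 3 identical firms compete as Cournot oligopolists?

Inverting demand: P = 187 − Q.
With 3 symmetric Cournot firms, each firm's FOC gives 187 − 4q = 107.5, so q = 19.875, Q = 3·19.875 = 59.625, and P = 127.375.

P = 127.375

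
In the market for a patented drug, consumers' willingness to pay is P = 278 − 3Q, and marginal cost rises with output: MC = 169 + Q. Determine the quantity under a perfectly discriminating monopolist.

Q = 27.25

A perfectly discriminating monopolist sells every unit with P(Q) ≥ MC(Q), so output equals the competitive quantity Q = 27.25. Each buyer pays their reservation price, so CS = 0 and the firm captures all surplus.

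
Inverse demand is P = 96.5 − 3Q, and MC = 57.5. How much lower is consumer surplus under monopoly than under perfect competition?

Consumer surplus falls by 190.125

Perfect competition: P = MC = 57.5, so 96.5 − 3Q = 57.5 and Q = 13.
CS = ½·(96.5 − 57.5)·13 = 253.5.
Monopoly sets MR = MC: 96.5 − 6Q = 57.5 ⇒ Q = 6.5, P = 96.5 − 3·6.5 = 77.
CS = ½·(96.5 − 77)·6.5 = 63.375.
Change in consumer surplus: 63.375 − 253.5 = −190.125.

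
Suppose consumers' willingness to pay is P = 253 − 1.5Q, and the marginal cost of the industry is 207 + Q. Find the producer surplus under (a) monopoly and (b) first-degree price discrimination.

Monopoly: PS = 264.5; Perfect PD: PS = 423.2

The monopolist equates marginal revenue to marginal cost: 253 − 3Q = 207 + Q, so Q = 11.5. From demand, P = 235.75.
PS = P·Q − VC(Q) = 235.75·11.5 − (207·11.5 + ½·1·11.5²) = 264.5.
A perfectly discriminating monopolist sells every unit with P(Q) ≥ MC(Q), so output equals the competitive quantity Q = 18.4. Each buyer pays their reservation price, so CS = 0 and the firm captures all surplus.
PS = ½·(253 − 207)·18.4 = 423.2.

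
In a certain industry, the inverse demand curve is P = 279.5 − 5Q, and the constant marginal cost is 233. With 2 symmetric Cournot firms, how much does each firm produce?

Cournot with 2 identical firms: the symmetric best-response condition is 279.5 − 15q = 233. Each firm produces q = 3.1, total output Q = 6.2, price P = 248.5.

q_i = 3.1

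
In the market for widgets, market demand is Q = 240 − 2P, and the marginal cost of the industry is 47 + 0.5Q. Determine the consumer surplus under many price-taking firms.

Inverting demand: P = 120 − 0.5Q.
Under competition P = MC: 120 − 0.5Q = 47 + 0.5Q ⇒ Q = 73, P = 83.5.
CS = ½·(120 − 83.5)·73 = 1332.25.

CS = 1332.25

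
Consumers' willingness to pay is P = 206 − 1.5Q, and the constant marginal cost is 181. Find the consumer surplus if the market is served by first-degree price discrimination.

CS = 0

Under first-degree price discrimination the firm charges each unit its demand price and produces up to where P = MC, i.e. Q = 50/3. Consumer surplus is zero; producer surplus equals total surplus.
CS = 0.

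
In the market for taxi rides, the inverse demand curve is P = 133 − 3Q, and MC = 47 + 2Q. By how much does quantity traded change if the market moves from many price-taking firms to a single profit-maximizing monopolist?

Q falls by 6.45

Competitive equilibrium sets price equal to marginal cost: 133 − 3Q = 47 + 2Q, so Q = 17.2 and P = 81.4.
The monopolist equates marginal revenue to marginal cost: 133 − 6Q = 47 + 2Q, so Q = 10.75. From demand, P = 100.75.
Change in quantity traded: 10.75 − 17.2 = −6.45.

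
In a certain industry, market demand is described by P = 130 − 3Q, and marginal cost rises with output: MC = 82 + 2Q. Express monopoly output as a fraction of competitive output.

Q_m/Q_c = 0.625

Monopoly sets MR = MC: 130 − 6Q = 82 + 2Q ⇒ Q = 6, P = 130 − 3·6 = 112.
Under competition P = MC: 130 − 3Q = 82 + 2Q ⇒ Q = 9.6, P = 101.2.
Ratio Q_m/Q_c = 6/9.6 = 0.625.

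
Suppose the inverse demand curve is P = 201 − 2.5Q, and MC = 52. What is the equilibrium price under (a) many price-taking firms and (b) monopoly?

Perfect competition: P = MC = 52, so 201 − 2.5Q = 52 and Q = 59.6.
Monopoly sets MR = MC: 201 − 5Q = 52 ⇒ Q = 29.8, P = 201 − 2.5·29.8 = 126.5.

Competition: P = 52; Monopoly: P = 126.5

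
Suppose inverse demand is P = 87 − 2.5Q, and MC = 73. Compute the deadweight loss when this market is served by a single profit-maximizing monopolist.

DWL = 9.8

Perfect competition: P = MC = 73, so 87 − 2.5Q = 73 and Q = 5.6.
A monopolist chooses Q where MR = MC. MR = 87 − 5Q; setting this equal to 73 gives Q = 2.8 and P = 80.
DWL is the triangle between Q = 2.8 and Q = 5.6: ½·(5.6 − 2.8)·(80 − 73) = 9.8.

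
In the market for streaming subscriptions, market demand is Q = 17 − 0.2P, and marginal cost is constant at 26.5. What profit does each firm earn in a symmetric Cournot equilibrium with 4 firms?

Inverting demand: P = 85 − 5Q.
In a 4-firm Cournot equilibrium, symmetry and the first-order condition give q = (85 − 26.5)/(25) = 2.34. So Q = 9.36 and P = 38.2.
Each firm's profit = (38.2 − 26.5)·2.34 = 27.378.

π_i = 27.378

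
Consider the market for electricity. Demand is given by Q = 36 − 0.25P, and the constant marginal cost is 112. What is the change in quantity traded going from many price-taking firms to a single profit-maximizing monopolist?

Quantity traded falls by 4

Inverting demand: P = 144 − 4Q.
Competitive firms price at marginal cost: P = 112, giving Q = 8.
A monopolist chooses Q where MR = MC. MR = 144 − 8Q; setting this equal to 112 gives Q = 4 and P = 128.
Change in quantity traded: 4 − 8 = −4.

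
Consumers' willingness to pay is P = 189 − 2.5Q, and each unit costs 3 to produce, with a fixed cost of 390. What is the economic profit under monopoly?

Monopoly sets MR = MC: 189 − 5Q = 3 ⇒ Q = 37.2, P = 189 − 2.5·37.2 = 96.
Profit = (96 − 3)·37.2 − 390 = 3069.6.

Profit = 3069.6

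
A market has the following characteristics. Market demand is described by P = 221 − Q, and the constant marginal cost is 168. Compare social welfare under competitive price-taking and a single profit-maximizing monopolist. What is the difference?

Perfect competition: P = MC = 168, so 221 − Q = 168 and Q = 53.
CS = ½·(221 − 168)·53 = 1404.5; PS = (168 − 168)·53 = 0; TS = 1404.5.
The monopolist equates marginal revenue to marginal cost: 221 − 2Q = 168, so Q = 26.5. From demand, P = 194.5.
CS = ½·(221 − 194.5)·26.5 = 351.125; PS = (194.5 − 168)·26.5 = 702.25; TS = 1053.375.
Change in social welfare: 1053.375 − 1404.5 = −351.125.

Social welfare falls by 351.125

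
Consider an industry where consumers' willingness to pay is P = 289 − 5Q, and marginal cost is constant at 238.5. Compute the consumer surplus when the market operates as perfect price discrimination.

CS = 0

A perfectly discriminating monopolist sells every unit with P(Q) ≥ MC(Q), so output equals the competitive quantity Q = 10.1. Each buyer pays their reservation price, so CS = 0 and the firm captures all surplus.
CS = 0.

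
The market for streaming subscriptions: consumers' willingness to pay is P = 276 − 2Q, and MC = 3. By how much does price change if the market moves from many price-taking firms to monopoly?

Under competition P = MC = 3, so Q = (276 − 3)/2 = 136.5.
Monopoly sets MR = MC: 276 − 4Q = 3 ⇒ Q = 68.25, P = 276 − 2·68.25 = 139.5.
Change in price: 139.5 − 3 = 136.5.

Price rises by 136.5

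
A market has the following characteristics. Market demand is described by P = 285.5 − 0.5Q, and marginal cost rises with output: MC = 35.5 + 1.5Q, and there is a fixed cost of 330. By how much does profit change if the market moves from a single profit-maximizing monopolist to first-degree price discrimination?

Profit rises by 3125

A monopolist chooses Q where MR = MC. MR = 285.5 − Q; setting this equal to 35.5 + 1.5Q gives Q = 100 and P = 235.5.
Profit = 235.5·100 − (35.5·100 + ½·1.5·100²) − 330 = 12170.
Under first-degree price discrimination the firm charges each unit its demand price and produces up to where P = MC, i.e. Q = 125. Consumer surplus is zero; producer surplus equals total surplus.
PS equals the full surplus area, 15625. Profit = 15625 − 330 = 15295.
Change in profit: 15295 − 12170 = 3125.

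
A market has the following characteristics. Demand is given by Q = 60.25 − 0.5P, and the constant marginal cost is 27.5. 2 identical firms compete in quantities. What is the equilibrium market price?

Inverting demand: P = 120.5 − 2Q.
Cournot with 2 identical firms: the symmetric best-response condition is 120.5 − 6q = 27.5. Each firm produces q = 15.5, total output Q = 31, price P = 58.5.

P = 58.5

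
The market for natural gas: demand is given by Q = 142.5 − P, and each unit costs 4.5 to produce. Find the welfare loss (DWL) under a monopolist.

DWL = 2380.5

Inverting demand: P = 142.5 − Q.
Perfect competition: P = MC = 4.5, so 142.5 − Q = 4.5 and Q = 138.
A monopolist chooses Q where MR = MC. MR = 142.5 − 2Q; setting this equal to 4.5 gives Q = 69 and P = 73.5.
DWL is the triangle between Q = 69 and Q = 138: ½·(138 − 69)·(73.5 − 4.5) = 2380.5.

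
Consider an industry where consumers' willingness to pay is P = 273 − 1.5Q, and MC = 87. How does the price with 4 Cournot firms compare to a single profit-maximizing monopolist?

In a 4-firm Cournot equilibrium, symmetry and the first-order condition give q = (273 − 87)/(7.5) = 24.8. So Q = 99.2 and P = 124.2.
A monopolist chooses Q where MR = MC. MR = 273 − 3Q; setting this equal to 87 gives Q = 62 and P = 180.

Cournot: P = 124.2; Monopoly: P = 180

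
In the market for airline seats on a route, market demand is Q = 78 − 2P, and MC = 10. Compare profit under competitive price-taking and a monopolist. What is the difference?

Inverting demand: P = 39 − 0.5Q.
Perfect competition: P = MC = 10, so 39 − 0.5Q = 10 and Q = 58.
Profit = (10 − 10)·58 = 0.
The monopolist equates marginal revenue to marginal cost: 39 − Q = 10, so Q = 29. From demand, P = 24.5.
Profit = (24.5 − 10)·29 = 420.5.
Change in profit: 420.5 − 0 = 420.5.

π rises by 420.5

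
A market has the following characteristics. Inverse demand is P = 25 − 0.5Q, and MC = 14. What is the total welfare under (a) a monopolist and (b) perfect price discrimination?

Monopoly sets MR = MC: 25 − Q = 14 ⇒ Q = 11, P = 25 − 0.5·11 = 19.5.
CS = ½·(25 − 19.5)·11 = 30.25; PS = (19.5 − 14)·11 = 60.5; TS = 90.75.
Under first-degree price discrimination the firm charges each unit its demand price and produces up to where P = MC, i.e. Q = 22. Consumer surplus is zero; producer surplus equals total surplus.
TS = 121 (equal to competitive TS).

Monopoly: TS = 90.75; Perfect PD: TS = 121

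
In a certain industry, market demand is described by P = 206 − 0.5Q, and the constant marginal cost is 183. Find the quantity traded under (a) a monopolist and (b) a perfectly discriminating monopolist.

Monopoly: Q = 23; Perfect PD: Q = 46

Monopoly sets MR = MC: 206 − Q = 183 ⇒ Q = 23, P = 206 − 0.5·23 = 194.5.
With perfect price discrimination, output is the efficient level Q = 46 (where demand meets MC), but every buyer pays their willingness to pay: CS = 0 and PS = total surplus.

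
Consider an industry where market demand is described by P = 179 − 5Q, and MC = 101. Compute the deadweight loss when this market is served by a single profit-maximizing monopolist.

Under competition P = MC = 101, so Q = (179 − 101)/5 = 15.6.
Monopoly sets MR = MC: 179 − 10Q = 101 ⇒ Q = 7.8, P = 179 − 5·7.8 = 140.
DWL is the triangle between Q = 7.8 and Q = 15.6: ½·(15.6 − 7.8)·(140 − 101) = 152.1.

DWL = 152.1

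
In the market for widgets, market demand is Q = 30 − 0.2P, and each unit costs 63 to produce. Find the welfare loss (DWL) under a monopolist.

Inverting demand: P = 150 − 5Q.
Under competition P = MC = 63, so Q = (150 − 63)/5 = 17.4.
A monopolist chooses Q where MR = MC. MR = 150 − 10Q; setting this equal to 63 gives Q = 8.7 and P = 106.5.
DWL is the triangle between Q = 8.7 and Q = 17.4: ½·(17.4 − 8.7)·(106.5 − 63) = 189.225.

DWL = 189.225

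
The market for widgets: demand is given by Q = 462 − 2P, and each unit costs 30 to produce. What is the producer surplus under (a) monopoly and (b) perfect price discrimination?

Inverting demand: P = 231 − 0.5Q.
Monopoly sets MR = MC: 231 − Q = 30 ⇒ Q = 201, P = 231 − 0.5·201 = 130.5.
PS = (130.5 − 30)·201 = 20200.5.
A perfectly discriminating monopolist sells every unit with P(Q) ≥ MC(Q), so output equals the competitive quantity Q = 402. Each buyer pays their reservation price, so CS = 0 and the firm captures all surplus.
PS = ½·(231 − 30)·402 = 40401.

Monopoly: PS = 20200.5; Perfect PD: PS = 40401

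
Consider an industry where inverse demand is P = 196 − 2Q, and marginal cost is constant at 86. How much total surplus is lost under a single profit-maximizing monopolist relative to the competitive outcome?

DWL = 756.25

Perfect competition: P = MC = 86, so 196 − 2Q = 86 and Q = 55.
Monopoly sets MR = MC: 196 − 4Q = 86 ⇒ Q = 27.5, P = 196 − 2·27.5 = 141.
DWL is the triangle between Q = 27.5 and Q = 55: ½·(55 − 27.5)·(141 − 86) = 756.25.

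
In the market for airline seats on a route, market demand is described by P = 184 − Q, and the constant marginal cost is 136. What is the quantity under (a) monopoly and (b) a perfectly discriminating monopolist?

Monopoly: Q = 24; Perfect PD: Q = 48

The monopolist equates marginal revenue to marginal cost: 184 − 2Q = 136, so Q = 24. From demand, P = 160.
Under first-degree price discrimination the firm charges each unit its demand price and produces up to where P = MC, i.e. Q = 48. Consumer surplus is zero; producer surplus equals total surplus.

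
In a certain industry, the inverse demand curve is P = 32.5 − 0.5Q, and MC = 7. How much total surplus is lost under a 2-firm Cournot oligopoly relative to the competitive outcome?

DWL = 72.25

Perfect competition: P = MC = 7, so 32.5 − 0.5Q = 7 and Q = 51.
With 2 symmetric Cournot firms, each firm's FOC gives 32.5 − 1.5q = 7, so q = 17, Q = 2·17 = 34, and P = 15.5.
DWL is the triangle between Q = 34 and Q = 51: ½·(51 − 34)·(15.5 − 7) = 72.25.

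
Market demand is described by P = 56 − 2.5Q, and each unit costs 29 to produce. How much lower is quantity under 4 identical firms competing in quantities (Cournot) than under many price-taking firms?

Q falls by 2.16

Competitive firms price at marginal cost: P = 29, giving Q = 10.8.
Cournot with 4 identical firms: the symmetric best-response condition is 56 − 12.5q = 29. Each firm produces q = 2.16, total output Q = 8.64, price P = 34.4.
Change in quantity: 8.64 − 10.8 = −2.16.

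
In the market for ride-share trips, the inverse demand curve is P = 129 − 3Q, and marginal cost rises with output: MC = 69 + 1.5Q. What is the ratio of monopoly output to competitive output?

Q_m/Q_c = 0.6

The monopolist equates marginal revenue to marginal cost: 129 − 6Q = 69 + 1.5Q, so Q = 8. From demand, P = 105.
Competitive equilibrium sets price equal to marginal cost: 129 − 3Q = 69 + 1.5Q, so Q = 40/3 and P = 89.
Ratio Q_m/Q_c = 8/(40/3) = 0.6.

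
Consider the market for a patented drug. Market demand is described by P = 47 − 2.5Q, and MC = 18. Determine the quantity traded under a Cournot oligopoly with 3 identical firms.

Q = 8.7

Cournot with 3 identical firms: the symmetric best-response condition is 47 − 10q = 18. Each firm produces q = 2.9, total output Q = 8.7, price P = 25.25.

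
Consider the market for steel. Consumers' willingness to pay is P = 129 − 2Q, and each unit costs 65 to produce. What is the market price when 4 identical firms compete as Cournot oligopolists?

Cournot with 4 identical firms: the symmetric best-response condition is 129 − 10q = 65. Each firm produces q = 6.4, total output Q = 25.6, price P = 77.8.

P = 77.8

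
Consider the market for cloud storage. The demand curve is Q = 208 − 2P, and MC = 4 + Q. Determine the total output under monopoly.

Inverting demand: P = 104 − 0.5Q.
Monopoly sets MR = MC: 104 − Q = 4 + Q ⇒ Q = 50, P = 104 − 0.5·50 = 79.

Q = 50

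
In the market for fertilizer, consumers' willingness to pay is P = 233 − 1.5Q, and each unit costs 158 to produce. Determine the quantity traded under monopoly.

Q = 25

A monopolist chooses Q where MR = MC. MR = 233 − 3Q; setting this equal to 158 gives Q = 25 and P = 195.5.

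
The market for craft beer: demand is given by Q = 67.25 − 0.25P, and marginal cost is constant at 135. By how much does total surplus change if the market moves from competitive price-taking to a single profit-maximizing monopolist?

Inverting demand: P = 269 − 4Q.
Competitive firms price at marginal cost: P = 135, giving Q = 33.5.
CS = ½·(269 − 135)·33.5 = 2244.5; PS = (135 − 135)·33.5 = 0; TS = 2244.5.
A monopolist chooses Q where MR = MC. MR = 269 − 8Q; setting this equal to 135 gives Q = 16.75 and P = 202.
CS = ½·(269 − 202)·16.75 = 561.125; PS = (202 − 135)·16.75 = 1122.25; TS = 1683.375.
Change in total surplus: 1683.375 − 2244.5 = −561.125.

TS falls by 561.125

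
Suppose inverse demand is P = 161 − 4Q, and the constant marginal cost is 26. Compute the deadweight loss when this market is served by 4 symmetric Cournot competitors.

DWL = 91.125

Competitive firms price at marginal cost: P = 26, giving Q = 33.75.
In a 4-firm Cournot equilibrium, symmetry and the first-order condition give q = (161 − 26)/(20) = 6.75. So Q = 27 and P = 53.
DWL is the triangle between Q = 27 and Q = 33.75: ½·(33.75 − 27)·(53 − 26) = 91.125.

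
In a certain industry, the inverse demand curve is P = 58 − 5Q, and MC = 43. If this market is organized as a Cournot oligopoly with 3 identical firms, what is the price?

With 3 symmetric Cournot firms, each firm's FOC gives 58 − 20q = 43, so q = 0.75, Q = 3·0.75 = 2.25, and P = 46.75.

P = 46.75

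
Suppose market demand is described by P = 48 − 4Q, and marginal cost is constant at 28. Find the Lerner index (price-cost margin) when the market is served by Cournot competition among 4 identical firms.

Cournot with 4 identical firms: the symmetric best-response condition is 48 − 20q = 28. Each firm produces q = 1, total output Q = 4, price P = 32.
Lerner index = (P − MC)/P = (32 − 28)/32 = 0.125.

Lerner index = 0.125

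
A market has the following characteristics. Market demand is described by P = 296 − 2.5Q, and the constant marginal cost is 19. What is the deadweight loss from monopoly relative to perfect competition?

DWL = 3836.45

Under competition P = MC = 19, so Q = (296 − 19)/2.5 = 110.8.
The monopolist equates marginal revenue to marginal cost: 296 − 5Q = 19, so Q = 55.4. From demand, P = 157.5.
DWL is the triangle between Q = 55.4 and Q = 110.8: ½·(110.8 − 55.4)·(157.5 − 19) = 3836.45.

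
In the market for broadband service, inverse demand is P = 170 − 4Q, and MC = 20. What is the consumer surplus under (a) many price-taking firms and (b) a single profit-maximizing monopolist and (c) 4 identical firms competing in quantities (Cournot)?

Competition: CS = 2812.5; Monopoly: CS = 703.125; Cournot: CS = 1800

Perfect competition: P = MC = 20, so 170 − 4Q = 20 and Q = 37.5.
CS = ½·(170 − 20)·37.5 = 2812.5.
The monopolist equates marginal revenue to marginal cost: 170 − 8Q = 20, so Q = 18.75. From demand, P = 95.
CS = ½·(170 − 95)·18.75 = 703.125.
With 4 symmetric Cournot firms, each firm's FOC gives 170 − 20q = 20, so q = 7.5, Q = 4·7.5 = 30, and P = 50.
CS = ½·(170 − 50)·30 = 1800.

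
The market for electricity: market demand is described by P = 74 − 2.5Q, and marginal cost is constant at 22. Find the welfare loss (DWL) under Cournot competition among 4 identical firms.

DWL = 21.632

Under competition P = MC = 22, so Q = (74 − 22)/2.5 = 20.8.
Cournot with 4 identical firms: the symmetric best-response condition is 74 − 12.5q = 22. Each firm produces q = 4.16, total output Q = 16.64, price P = 32.4.
DWL is the triangle between Q = 16.64 and Q = 20.8: ½·(20.8 − 16.64)·(32.4 − 22) = 21.632.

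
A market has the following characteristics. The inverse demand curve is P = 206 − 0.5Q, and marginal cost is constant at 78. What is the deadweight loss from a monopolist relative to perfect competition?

DWL = 4096

Perfect competition: P = MC = 78, so 206 − 0.5Q = 78 and Q = 256.
Monopoly sets MR = MC: 206 − Q = 78 ⇒ Q = 128, P = 206 − 0.5·128 = 142.
DWL is the triangle between Q = 128 and Q = 256: ½·(256 − 128)·(142 − 78) = 4096.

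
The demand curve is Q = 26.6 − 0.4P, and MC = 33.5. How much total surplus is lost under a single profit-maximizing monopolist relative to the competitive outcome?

Inverting demand: P = 66.5 − 2.5Q.
Under competition P = MC = 33.5, so Q = (66.5 − 33.5)/2.5 = 13.2.
Monopoly sets MR = MC: 66.5 − 5Q = 33.5 ⇒ Q = 6.6, P = 66.5 − 2.5·6.6 = 50.
DWL is the triangle between Q = 6.6 and Q = 13.2: ½·(13.2 − 6.6)·(50 − 33.5) = 54.45.

DWL = 54.45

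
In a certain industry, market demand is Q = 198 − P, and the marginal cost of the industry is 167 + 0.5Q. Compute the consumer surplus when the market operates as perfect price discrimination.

CS = 0

Inverting demand: P = 198 − Q.
With perfect price discrimination, output is the efficient level Q = 62/3 (where demand meets MC), but every buyer pays their willingness to pay: CS = 0 and PS = total surplus.
CS = 0.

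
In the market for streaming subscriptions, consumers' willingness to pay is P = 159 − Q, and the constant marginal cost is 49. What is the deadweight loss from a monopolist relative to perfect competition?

Under competition P = MC = 49, so Q = (159 − 49)/1 = 110.
Monopoly sets MR = MC: 159 − 2Q = 49 ⇒ Q = 55, P = 159 − 55 = 104.
DWL is the triangle between Q = 55 and Q = 110: ½·(110 − 55)·(104 − 49) = 1512.5.

DWL = 1512.5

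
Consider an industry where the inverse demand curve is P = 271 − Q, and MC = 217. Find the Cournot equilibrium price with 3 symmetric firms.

With 3 symmetric Cournot firms, each firm's FOC gives 271 − 4q = 217, so q = 13.5, Q = 3·13.5 = 40.5, and P = 230.5.

P = 230.5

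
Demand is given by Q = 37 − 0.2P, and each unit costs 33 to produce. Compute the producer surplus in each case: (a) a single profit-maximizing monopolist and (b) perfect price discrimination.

Inverting demand: P = 185 − 5Q.
A monopolist chooses Q where MR = MC. MR = 185 − 10Q; setting this equal to 33 gives Q = 15.2 and P = 109.
PS = (109 − 33)·15.2 = 1155.2.
With perfect price discrimination, output is the efficient level Q = 30.4 (where demand meets MC), but every buyer pays their willingness to pay: CS = 0 and PS = total surplus.
PS = ½·(185 − 33)·30.4 = 2310.4.

Monopoly: PS = 1155.2; Perfect PD: PS = 2310.4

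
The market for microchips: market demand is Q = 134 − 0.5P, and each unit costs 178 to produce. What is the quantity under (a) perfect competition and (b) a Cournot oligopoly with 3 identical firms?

Competition: Q = 45; Cournot: Q = 33.75

Inverting demand: P = 268 − 2Q.
Competitive firms price at marginal cost: P = 178, giving Q = 45.
Cournot with 3 identical firms: the symmetric best-response condition is 268 − 8q = 178. Each firm produces q = 11.25, total output Q = 33.75, price P = 200.5.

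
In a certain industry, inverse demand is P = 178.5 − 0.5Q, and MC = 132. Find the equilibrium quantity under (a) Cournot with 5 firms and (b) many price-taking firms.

In a 5-firm Cournot equilibrium, symmetry and the first-order condition give q = (178.5 − 132)/(3) = 15.5. So Q = 77.5 and P = 139.75.
Perfect competition: P = MC = 132, so 178.5 − 0.5Q = 132 and Q = 93.

Cournot: Q = 77.5; Competition: Q = 93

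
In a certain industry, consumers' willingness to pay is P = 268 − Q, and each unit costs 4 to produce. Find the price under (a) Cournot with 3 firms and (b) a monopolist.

Cournot: P = 70; Monopoly: P = 136

Cournot with 3 identical firms: the symmetric best-response condition is 268 − 4q = 4. Each firm produces q = 66, total output Q = 198, price P = 70.
A monopolist chooses Q where MR = MC. MR = 268 − 2Q; setting this equal to 4 gives Q = 132 and P = 136.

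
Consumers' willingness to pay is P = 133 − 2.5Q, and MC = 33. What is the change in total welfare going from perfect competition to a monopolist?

Perfect competition: P = MC = 33, so 133 − 2.5Q = 33 and Q = 40.
CS = ½·(133 − 33)·40 = 2000; PS = (33 − 33)·40 = 0; TS = 2000.
The monopolist equates marginal revenue to marginal cost: 133 − 5Q = 33, so Q = 20. From demand, P = 83.
CS = ½·(133 − 83)·20 = 500; PS = (83 − 33)·20 = 1000; TS = 1500.
Change in total welfare: 1500 − 2000 = −500.

TS falls by 500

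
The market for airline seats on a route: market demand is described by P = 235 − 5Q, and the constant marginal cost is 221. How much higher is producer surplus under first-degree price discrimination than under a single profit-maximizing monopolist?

The monopolist equates marginal revenue to marginal cost: 235 − 10Q = 221, so Q = 1.4. From demand, P = 228.
PS = (228 − 221)·1.4 = 9.8.
Under first-degree price discrimination the firm charges each unit its demand price and produces up to where P = MC, i.e. Q = 2.8. Consumer surplus is zero; producer surplus equals total surplus.
PS = ½·(235 − 221)·2.8 = 19.6.
Change in producer surplus: 19.6 − 9.8 = 9.8.

PS rises by 9.8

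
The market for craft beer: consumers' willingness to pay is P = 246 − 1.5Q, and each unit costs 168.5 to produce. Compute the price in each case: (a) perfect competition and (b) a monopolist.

Perfect competition: P = MC = 168.5, so 246 − 1.5Q = 168.5 and Q = 155/3.
The monopolist equates marginal revenue to marginal cost: 246 − 3Q = 168.5, so Q = 155/6. From demand, P = 207.25.

Competition: P = 168.5; Monopoly: P = 207.25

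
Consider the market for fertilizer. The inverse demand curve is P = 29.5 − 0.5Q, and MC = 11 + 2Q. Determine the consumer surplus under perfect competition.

CS = 13.69

Under competition P = MC: 29.5 − 0.5Q = 11 + 2Q ⇒ Q = 7.4, P = 25.8.
CS = ½·(29.5 − 25.8)·7.4 = 13.69.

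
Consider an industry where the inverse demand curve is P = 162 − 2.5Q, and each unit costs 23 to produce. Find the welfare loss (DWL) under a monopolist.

DWL = 966.05

Perfect competition: P = MC = 23, so 162 − 2.5Q = 23 and Q = 55.6.
A monopolist chooses Q where MR = MC. MR = 162 − 5Q; setting this equal to 23 gives Q = 27.8 and P = 92.5.
DWL is the triangle between Q = 27.8 and Q = 55.6: ½·(55.6 − 27.8)·(92.5 − 23) = 966.05.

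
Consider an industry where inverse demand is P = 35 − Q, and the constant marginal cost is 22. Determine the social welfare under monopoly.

TS = 63.375

The monopolist equates marginal revenue to marginal cost: 35 − 2Q = 22, so Q = 6.5. From demand, P = 28.5.
CS = ½·(35 − 28.5)·6.5 = 21.125; PS = (28.5 − 22)·6.5 = 42.25; TS = 63.375.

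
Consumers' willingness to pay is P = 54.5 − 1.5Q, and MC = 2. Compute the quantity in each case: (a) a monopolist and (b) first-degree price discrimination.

Monopoly: Q = 17.5; Perfect PD: Q = 35

The monopolist equates marginal revenue to marginal cost: 54.5 − 3Q = 2, so Q = 17.5. From demand, P = 28.25.
A perfectly discriminating monopolist sells every unit with P(Q) ≥ MC(Q), so output equals the competitive quantity Q = 35. Each buyer pays their reservation price, so CS = 0 and the firm captures all surplus.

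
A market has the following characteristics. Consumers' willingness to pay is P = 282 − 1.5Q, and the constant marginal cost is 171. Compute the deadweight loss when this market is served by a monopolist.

DWL = 1026.75

Under competition P = MC = 171, so Q = (282 − 171)/1.5 = 74.
Monopoly sets MR = MC: 282 − 3Q = 171 ⇒ Q = 37, P = 282 − 1.5·37 = 226.5.
DWL is the triangle between Q = 37 and Q = 74: ½·(74 − 37)·(226.5 − 171) = 1026.75.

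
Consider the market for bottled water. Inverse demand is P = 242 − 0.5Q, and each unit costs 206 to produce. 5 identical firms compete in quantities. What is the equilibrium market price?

In a 5-firm Cournot equilibrium, symmetry and the first-order condition give q = (242 − 206)/(3) = 12. So Q = 60 and P = 212.

P = 212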